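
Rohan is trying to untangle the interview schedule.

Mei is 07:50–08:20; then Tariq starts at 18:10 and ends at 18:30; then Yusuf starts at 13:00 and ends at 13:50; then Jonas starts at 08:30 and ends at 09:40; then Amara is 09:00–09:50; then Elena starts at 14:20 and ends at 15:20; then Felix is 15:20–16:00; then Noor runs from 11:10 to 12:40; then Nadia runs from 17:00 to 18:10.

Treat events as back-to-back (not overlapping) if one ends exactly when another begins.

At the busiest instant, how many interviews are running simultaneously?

2

Sweep the timeline, counting +1 at each start and −1 at each end (ends before starts at a tie):
07:50 start Mei → 1
08:20 end Mei → 0
08:30 start Jonas → 1
09:00 start Amara → 2
09:40 end Jonas → 1
09:50 end Amara → 0
11:10 start Noor → 1
12:40 end Noor → 0
13:00 start Yusuf → 1
13:50 end Yusuf → 0
14:20 start Elena → 1
15:20 end Elena → 0
15:20 start Felix → 1
16:00 end Felix → 0
17:00 start Nadia → 1
18:10 end Nadia → 0
18:10 start Tariq → 1
18:30 end Tariq → 0
Peak is 2, at 09:00 (Amara, Jonas).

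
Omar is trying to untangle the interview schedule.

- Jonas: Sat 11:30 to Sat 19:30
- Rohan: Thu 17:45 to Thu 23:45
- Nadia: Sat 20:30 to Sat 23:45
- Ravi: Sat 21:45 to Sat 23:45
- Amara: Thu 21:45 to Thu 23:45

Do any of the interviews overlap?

Two intervals overlap when each starts before the other ends.
Sorted by start: Rohan, Amara, Jonas, Nadia, Ravi.
Amara starts before Rohan ends → Rohan and Amara overlap.
That's a conflict, so the schedule is not conflict-free.

Yes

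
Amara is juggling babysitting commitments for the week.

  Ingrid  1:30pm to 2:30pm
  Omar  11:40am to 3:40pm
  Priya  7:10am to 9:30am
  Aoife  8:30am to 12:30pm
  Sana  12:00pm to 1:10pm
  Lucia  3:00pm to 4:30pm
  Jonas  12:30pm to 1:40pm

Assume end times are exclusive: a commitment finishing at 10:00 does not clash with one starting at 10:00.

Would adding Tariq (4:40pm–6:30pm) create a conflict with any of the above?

Priya: ends 9:30am at or before Tariq starts 4:40pm → clear.
Aoife: ends 12:30pm at or before Tariq starts 4:40pm → clear.
Omar: ends 3:40pm at or before Tariq starts 4:40pm → clear.
Sana: ends 1:10pm at or before Tariq starts 4:40pm → clear.
Jonas: ends 1:40pm at or before Tariq starts 4:40pm → clear.
Ingrid: ends 2:30pm at or before Tariq starts 4:40pm → clear.
Lucia: ends 4:30pm at or before Tariq starts 4:40pm → clear.

No — it doesn't clash with anything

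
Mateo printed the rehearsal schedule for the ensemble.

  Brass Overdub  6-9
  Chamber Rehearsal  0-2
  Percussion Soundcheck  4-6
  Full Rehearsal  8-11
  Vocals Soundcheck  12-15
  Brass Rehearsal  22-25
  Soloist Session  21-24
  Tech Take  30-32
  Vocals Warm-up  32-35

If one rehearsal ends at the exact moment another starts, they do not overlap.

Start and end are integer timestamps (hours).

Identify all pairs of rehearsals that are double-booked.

Sorted by start: Chamber Rehearsal, Percussion Soundcheck, Brass Overdub, Full Rehearsal, Vocals Soundcheck, Soloist Session, Brass Rehearsal, Tech Take, Vocals Warm-up.
Percussion Soundcheck starts after Chamber Rehearsal ends; Chamber Rehearsal is clear from here.
Brass Overdub starts exactly when Percussion Soundcheck ends (back-to-back, no overlap); Percussion Soundcheck is clear from here.
Full Rehearsal starts before Brass Overdub ends → Brass Overdub and Full Rehearsal overlap.
Vocals Soundcheck starts after Brass Overdub ends; Brass Overdub is clear from here.
Vocals Soundcheck starts after Full Rehearsal ends; Full Rehearsal is clear from here.
Soloist Session starts after Vocals Soundcheck ends; Vocals Soundcheck is clear from here.
Brass Rehearsal starts before Soloist Session ends → Soloist Session and Brass Rehearsal overlap.
Tech Take starts after Soloist Session ends; Soloist Session is clear from here.
Tech Take starts after Brass Rehearsal ends; Brass Rehearsal is clear from here.
Vocals Warm-up starts exactly when Tech Take ends (back-to-back, no overlap).

Brass Overdub & Full Rehearsal, Brass Rehearsal & Soloist Session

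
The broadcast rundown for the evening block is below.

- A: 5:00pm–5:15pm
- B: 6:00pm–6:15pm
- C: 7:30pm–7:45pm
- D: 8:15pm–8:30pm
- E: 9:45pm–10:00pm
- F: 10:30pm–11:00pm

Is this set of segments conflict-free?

Yes

Sorted by start: A, B, C, D, E, F.
B starts after A ends, so nothing later overlaps A either.
C starts after B ends, so nothing later overlaps B either.
D starts after C ends, so nothing later overlaps C either.
E starts after D ends, so nothing later overlaps D either.
F starts after E ends.
Every pair is clear; the schedule has no overlaps.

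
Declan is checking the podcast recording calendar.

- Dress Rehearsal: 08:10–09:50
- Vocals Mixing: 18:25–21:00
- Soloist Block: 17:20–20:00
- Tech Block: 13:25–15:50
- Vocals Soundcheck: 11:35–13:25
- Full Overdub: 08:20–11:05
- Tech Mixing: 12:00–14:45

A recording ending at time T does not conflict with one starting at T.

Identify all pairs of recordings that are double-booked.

Check each pair: they overlap iff neither finishes before the other starts.
Sorted by start: Dress Rehearsal, Full Overdub, Vocals Soundcheck, Tech Mixing, Tech Block, Soloist Block, Vocals Mixing.
Full Overdub starts before Dress Rehearsal ends → Dress Rehearsal and Full Overdub overlap.
Vocals Soundcheck starts after Dress Rehearsal ends — done with Dress Rehearsal.
Vocals Soundcheck starts after Full Overdub ends — done with Full Overdub.
Tech Mixing starts before Vocals Soundcheck ends → Vocals Soundcheck and Tech Mixing overlap.
Tech Block starts exactly when Vocals Soundcheck ends (back-to-back, no overlap) — done with Vocals Soundcheck.
Tech Block starts before Tech Mixing ends → Tech Mixing and Tech Block overlap.
Soloist Block starts after Tech Mixing ends — done with Tech Mixing.
Soloist Block starts after Tech Block ends — done with Tech Block.
Vocals Mixing starts before Soloist Block ends → Soloist Block and Vocals Mixing overlap.

Dress Rehearsal & Full Overdub, Soloist Block & Vocals Mixing, Tech Block & Tech Mixing, Tech Mixing & Vocals Soundcheck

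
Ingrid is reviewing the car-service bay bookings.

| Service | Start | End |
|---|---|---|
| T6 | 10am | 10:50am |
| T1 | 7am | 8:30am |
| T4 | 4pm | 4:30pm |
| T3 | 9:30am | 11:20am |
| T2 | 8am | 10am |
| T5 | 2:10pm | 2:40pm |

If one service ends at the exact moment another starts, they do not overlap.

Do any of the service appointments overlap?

Yes

Sorted by start: T1, T2, T3, T6, T5, T4.
T2 starts before T1 ends → T1 and T2 overlap.
That's a conflict, so the schedule is not conflict-free.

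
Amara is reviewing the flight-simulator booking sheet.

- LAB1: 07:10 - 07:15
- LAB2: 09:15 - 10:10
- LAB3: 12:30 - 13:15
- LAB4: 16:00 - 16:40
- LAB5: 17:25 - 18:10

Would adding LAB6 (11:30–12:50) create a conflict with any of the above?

Yes — it overlaps LAB3

LAB1: ends 07:15 at or before LAB6 starts 11:30 → clear.
LAB2: ends 10:10 at or before LAB6 starts 11:30 → clear.
LAB3: starts 12:30 before LAB6 ends 12:50, and ends 13:15 after LAB6 starts 11:30 → overlap.
LAB4: starts 16:00 at or after LAB6 ends 12:50 → clear.
LAB5: starts 17:25 at or after LAB6 ends 12:50 → clear.
LAB6 overlaps LAB3.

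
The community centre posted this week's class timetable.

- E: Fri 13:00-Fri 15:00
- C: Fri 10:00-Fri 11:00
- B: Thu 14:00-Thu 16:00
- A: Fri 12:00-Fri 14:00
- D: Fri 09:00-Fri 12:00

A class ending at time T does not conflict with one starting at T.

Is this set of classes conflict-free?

Sorted by start: B, D, C, A, E.
D starts after B ends, so nothing later overlaps B either.
C starts before D ends → D and C overlap.
That's a conflict, so the schedule is not conflict-free.

No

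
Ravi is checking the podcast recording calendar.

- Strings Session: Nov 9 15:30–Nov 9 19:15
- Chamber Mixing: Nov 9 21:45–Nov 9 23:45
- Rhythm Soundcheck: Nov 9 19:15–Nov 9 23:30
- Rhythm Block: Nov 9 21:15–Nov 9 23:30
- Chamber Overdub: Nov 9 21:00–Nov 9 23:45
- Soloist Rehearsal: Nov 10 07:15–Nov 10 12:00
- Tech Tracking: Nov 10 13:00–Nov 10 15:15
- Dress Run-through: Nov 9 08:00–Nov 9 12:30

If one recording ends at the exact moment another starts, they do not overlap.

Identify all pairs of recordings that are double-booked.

Chamber Mixing & Chamber Overdub, Chamber Mixing & Rhythm Block, Chamber Mixing & Rhythm Soundcheck, Chamber Overdub & Rhythm Block, Chamber Overdub & Rhythm Soundcheck, Rhythm Block & Rhythm Soundcheck

Check each pair: they overlap iff neither finishes before the other starts.
Sorted by start: Dress Run-through, Strings Session, Rhythm Soundcheck, Chamber Overdub, Rhythm Block, Chamber Mixing, Soloist Rehearsal, Tech Tracking.
Strings Session starts after Dress Run-through ends, so nothing later overlaps Dress Run-through either.
Rhythm Soundcheck starts exactly when Strings Session ends (back-to-back, no overlap), so nothing later overlaps Strings Session either.
Chamber Overdub starts before Rhythm Soundcheck ends → Rhythm Soundcheck and Chamber Overdub overlap.
Rhythm Block starts before Rhythm Soundcheck ends → Rhythm Soundcheck and Rhythm Block overlap.
Chamber Mixing starts before Rhythm Soundcheck ends → Rhythm Soundcheck and Chamber Mixing overlap.
Soloist Rehearsal starts after Rhythm Soundcheck ends, so nothing later overlaps Rhythm Soundcheck either.
Rhythm Block starts before Chamber Overdub ends → Chamber Overdub and Rhythm Block overlap.
Chamber Mixing starts before Chamber Overdub ends → Chamber Overdub and Chamber Mixing overlap.
Soloist Rehearsal starts after Chamber Overdub ends, so nothing later overlaps Chamber Overdub either.
Chamber Mixing starts before Rhythm Block ends → Rhythm Block and Chamber Mixing overlap.
Soloist Rehearsal starts after Rhythm Block ends, so nothing later overlaps Rhythm Block either.
Soloist Rehearsal starts after Chamber Mixing ends, so nothing later overlaps Chamber Mixing either.
Tech Tracking starts after Soloist Rehearsal ends.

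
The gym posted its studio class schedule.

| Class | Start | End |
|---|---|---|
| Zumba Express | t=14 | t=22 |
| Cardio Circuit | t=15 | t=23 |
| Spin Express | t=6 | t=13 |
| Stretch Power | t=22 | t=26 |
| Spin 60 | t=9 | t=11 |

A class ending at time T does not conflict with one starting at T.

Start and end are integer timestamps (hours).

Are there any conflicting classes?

Yes

Sorted by start: Spin Express, Spin 60, Zumba Express, Cardio Circuit, Stretch Power.
Spin 60 starts before Spin Express ends → Spin Express and Spin 60 overlap.
That's a conflict, so the schedule is not conflict-free.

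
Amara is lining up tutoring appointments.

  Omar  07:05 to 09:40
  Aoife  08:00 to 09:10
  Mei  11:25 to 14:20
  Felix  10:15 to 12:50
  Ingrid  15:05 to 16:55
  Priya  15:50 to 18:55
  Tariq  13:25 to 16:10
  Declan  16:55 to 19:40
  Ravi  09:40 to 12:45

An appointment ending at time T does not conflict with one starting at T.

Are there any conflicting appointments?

Yes

Sorted by start: Omar, Aoife, Ravi, Felix, Mei, Tariq, Ingrid, Priya, Declan.
Aoife starts before Omar ends → Omar and Aoife overlap.
That's a conflict, so the schedule is not conflict-free.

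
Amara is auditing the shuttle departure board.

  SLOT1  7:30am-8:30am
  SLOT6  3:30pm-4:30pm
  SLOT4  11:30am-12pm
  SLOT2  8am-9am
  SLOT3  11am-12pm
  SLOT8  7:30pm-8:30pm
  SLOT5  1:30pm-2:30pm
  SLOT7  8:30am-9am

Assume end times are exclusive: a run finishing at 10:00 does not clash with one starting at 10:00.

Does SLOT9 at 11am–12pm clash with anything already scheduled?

SLOT1: ends 8:30am at or before SLOT9 starts 11am → clear.
SLOT2: ends 9am at or before SLOT9 starts 11am → clear.
SLOT7: ends 9am at or before SLOT9 starts 11am → clear.
SLOT3: starts 11am before SLOT9 ends 12pm, and ends 12pm after SLOT9 starts 11am → overlap.
SLOT4: starts 11:30am before SLOT9 ends 12pm, and ends 12pm after SLOT9 starts 11am → overlap.
SLOT5: starts 1:30pm at or after SLOT9 ends 12pm → clear.
SLOT6: starts 3:30pm at or after SLOT9 ends 12pm → clear.
SLOT8: starts 7:30pm at or after SLOT9 ends 12pm → clear.
SLOT9 overlaps SLOT3, SLOT4.

Yes — it overlaps SLOT3, SLOT4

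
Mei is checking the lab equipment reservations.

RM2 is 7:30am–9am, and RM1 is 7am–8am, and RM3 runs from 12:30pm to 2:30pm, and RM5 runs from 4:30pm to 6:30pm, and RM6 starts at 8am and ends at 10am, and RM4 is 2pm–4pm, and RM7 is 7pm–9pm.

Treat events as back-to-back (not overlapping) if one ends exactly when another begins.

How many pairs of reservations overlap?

3

Sorted by start: RM1, RM2, RM6, RM3, RM4, RM5, RM7.
RM2 starts before RM1 ends → RM1 and RM2 overlap.
RM6 starts exactly when RM1 ends (back-to-back, no overlap), so RM1 has no further overlaps.
RM6 starts before RM2 ends → RM2 and RM6 overlap.
RM3 starts after RM2 ends, so RM2 has no further overlaps.
RM3 starts after RM6 ends, so RM6 has no further overlaps.
RM4 starts before RM3 ends → RM3 and RM4 overlap.
RM5 starts after RM3 ends, so RM3 has no further overlaps.
RM5 starts after RM4 ends, so RM4 has no further overlaps.
RM7 starts after RM5 ends.
Overlapping pairs: RM1 & RM2, RM2 & RM6, RM3 & RM4 — 3 in total.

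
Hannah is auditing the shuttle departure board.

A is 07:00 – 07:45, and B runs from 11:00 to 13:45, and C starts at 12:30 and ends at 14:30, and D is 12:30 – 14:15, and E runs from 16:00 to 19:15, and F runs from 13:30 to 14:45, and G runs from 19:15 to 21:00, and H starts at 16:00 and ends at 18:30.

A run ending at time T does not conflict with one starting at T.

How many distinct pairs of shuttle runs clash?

Sorted by start: A, B, C, D, F, E, H, G.
B starts after A ends, so nothing later overlaps A either.
C starts before B ends → B and C overlap.
D starts before B ends → B and D overlap.
F starts before B ends → B and F overlap.
E starts after B ends, so nothing later overlaps B either.
D starts before C ends → C and D overlap.
F starts before C ends → C and F overlap.
E starts after C ends, so nothing later overlaps C either.
F starts before D ends → D and F overlap.
E starts after D ends, so nothing later overlaps D either.
E starts after F ends, so nothing later overlaps F either.
H starts before E ends → E and H overlap.
G starts exactly when E ends (back-to-back, no overlap).
G starts after H ends.
Overlapping pairs: B & C, B & D, B & F, C & D, C & F, D & F, E & H — 7 in total.

7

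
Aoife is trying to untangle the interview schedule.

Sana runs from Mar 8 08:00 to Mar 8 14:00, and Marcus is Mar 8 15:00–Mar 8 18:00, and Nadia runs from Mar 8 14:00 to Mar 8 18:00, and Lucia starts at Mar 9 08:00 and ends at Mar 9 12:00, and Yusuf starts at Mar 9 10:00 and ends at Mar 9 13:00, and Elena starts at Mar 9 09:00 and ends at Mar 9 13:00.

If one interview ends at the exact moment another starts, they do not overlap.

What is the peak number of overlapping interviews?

Sort all start/end points and keep a running count:
Mar 8 08:00 start Sana → 1
Mar 8 14:00 end Sana → 0
Mar 8 14:00 start Nadia → 1
Mar 8 15:00 start Marcus → 2
Mar 8 18:00 end Marcus → 1
Mar 8 18:00 end Nadia → 0
Mar 9 08:00 start Lucia → 1
Mar 9 09:00 start Elena → 2
Mar 9 10:00 start Yusuf → 3
Mar 9 12:00 end Lucia → 2
Mar 9 13:00 end Elena → 1
Mar 9 13:00 end Yusuf → 0
Peak is 3, at Mar 9 10:00 (Elena, Lucia, Yusuf).

3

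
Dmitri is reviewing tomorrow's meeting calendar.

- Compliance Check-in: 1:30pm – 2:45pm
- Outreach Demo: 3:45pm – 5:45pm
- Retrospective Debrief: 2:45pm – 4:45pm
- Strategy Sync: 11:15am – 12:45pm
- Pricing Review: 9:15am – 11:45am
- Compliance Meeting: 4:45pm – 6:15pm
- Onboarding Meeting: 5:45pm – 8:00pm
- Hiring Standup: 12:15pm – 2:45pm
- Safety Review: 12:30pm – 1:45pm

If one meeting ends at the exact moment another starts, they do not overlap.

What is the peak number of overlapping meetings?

3

Sweep the timeline, counting +1 at each start and −1 at each end (ends before starts at a tie):
9:15am start Pricing Review → 1
11:15am start Strategy Sync → 2
11:45am end Pricing Review → 1
12:15pm start Hiring Standup → 2
12:30pm start Safety Review → 3
12:45pm end Strategy Sync → 2
1:30pm start Compliance Check-in → 3
1:45pm end Safety Review → 2
2:45pm end Compliance Check-in → 1
2:45pm end Hiring Standup → 0
2:45pm start Retrospective Debrief → 1
3:45pm start Outreach Demo → 2
4:45pm end Retrospective Debrief → 1
4:45pm start Compliance Meeting → 2
5:45pm end Outreach Demo → 1
5:45pm start Onboarding Meeting → 2
6:15pm end Compliance Meeting → 1
8:00pm end Onboarding Meeting → 0
Peak is 3, at 12:30pm (Hiring Standup, Safety Review, Strategy Sync).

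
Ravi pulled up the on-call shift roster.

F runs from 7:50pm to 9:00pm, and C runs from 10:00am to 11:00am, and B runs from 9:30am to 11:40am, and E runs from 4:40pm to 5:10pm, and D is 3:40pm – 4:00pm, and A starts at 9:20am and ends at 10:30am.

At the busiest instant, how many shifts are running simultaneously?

3

Sort all start/end points and keep a running count:
9:20am start A → 1
9:30am start B → 2
10:00am start C → 3
10:30am end A → 2
11:00am end C → 1
11:40am end B → 0
3:40pm start D → 1
4:00pm end D → 0
4:40pm start E → 1
5:10pm end E → 0
7:50pm start F → 1
9:00pm end F → 0
Peak is 3, at 10:00am (A, B, C).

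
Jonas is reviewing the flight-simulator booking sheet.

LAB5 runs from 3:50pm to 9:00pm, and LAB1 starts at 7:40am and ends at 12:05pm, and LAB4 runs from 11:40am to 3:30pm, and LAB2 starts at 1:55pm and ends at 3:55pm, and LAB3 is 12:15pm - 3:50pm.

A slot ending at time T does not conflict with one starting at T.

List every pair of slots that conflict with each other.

Sorted by start: LAB1, LAB4, LAB3, LAB2, LAB5.
LAB4 starts before LAB1 ends → LAB1 and LAB4 overlap.
LAB3 starts after LAB1 ends; LAB1 is clear from here.
LAB3 starts before LAB4 ends → LAB4 and LAB3 overlap.
LAB2 starts before LAB4 ends → LAB4 and LAB2 overlap.
LAB5 starts after LAB4 ends.
LAB2 starts before LAB3 ends → LAB3 and LAB2 overlap.
LAB5 starts exactly when LAB3 ends (back-to-back, no overlap).
LAB5 starts before LAB2 ends → LAB2 and LAB5 overlap.

LAB1 & LAB4, LAB2 & LAB3, LAB2 & LAB4, LAB2 & LAB5, LAB3 & LAB4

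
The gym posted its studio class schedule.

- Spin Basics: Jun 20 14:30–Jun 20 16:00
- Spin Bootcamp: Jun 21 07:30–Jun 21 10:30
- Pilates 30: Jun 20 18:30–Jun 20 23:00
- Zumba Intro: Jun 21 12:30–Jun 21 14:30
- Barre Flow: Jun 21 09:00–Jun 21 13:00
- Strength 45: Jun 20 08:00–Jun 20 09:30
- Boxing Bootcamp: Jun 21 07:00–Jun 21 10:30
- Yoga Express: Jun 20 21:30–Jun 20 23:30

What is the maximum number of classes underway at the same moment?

3

Sweep the timeline, counting +1 at each start and −1 at each end (ends before starts at a tie):
Jun 20 08:00 start Strength 45 → 1
Jun 20 09:30 end Strength 45 → 0
Jun 20 14:30 start Spin Basics → 1
Jun 20 16:00 end Spin Basics → 0
Jun 20 18:30 start Pilates 30 → 1
Jun 20 21:30 start Yoga Express → 2
Jun 20 23:00 end Pilates 30 → 1
Jun 20 23:30 end Yoga Express → 0
Jun 21 07:00 start Boxing Bootcamp → 1
Jun 21 07:30 start Spin Bootcamp → 2
Jun 21 09:00 start Barre Flow → 3
Jun 21 10:30 end Boxing Bootcamp → 2
Jun 21 10:30 end Spin Bootcamp → 1
Jun 21 12:30 start Zumba Intro → 2
Jun 21 13:00 end Barre Flow → 1
Jun 21 14:30 end Zumba Intro → 0
Peak is 3, at Jun 21 09:00 (Barre Flow, Boxing Bootcamp, Spin Bootcamp).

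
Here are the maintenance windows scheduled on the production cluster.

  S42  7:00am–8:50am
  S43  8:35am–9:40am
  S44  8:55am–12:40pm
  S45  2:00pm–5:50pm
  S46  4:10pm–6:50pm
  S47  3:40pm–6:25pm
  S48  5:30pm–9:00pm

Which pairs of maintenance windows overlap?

S42 & S43, S43 & S44, S45 & S46, S45 & S47, S45 & S48, S46 & S47, S46 & S48, S47 & S48

Check each pair: they overlap iff neither finishes before the other starts.
Sorted by start: S42, S43, S44, S45, S47, S46, S48.
S43 starts before S42 ends → S42 and S43 overlap.
S44 starts after S42 ends; S42 is clear from here.
S44 starts before S43 ends → S43 and S44 overlap.
S45 starts after S43 ends; S43 is clear from here.
S45 starts after S44 ends; S44 is clear from here.
S47 starts before S45 ends → S45 and S47 overlap.
S46 starts before S45 ends → S45 and S46 overlap.
S48 starts before S45 ends → S45 and S48 overlap.
S46 starts before S47 ends → S47 and S46 overlap.
S48 starts before S47 ends → S47 and S48 overlap.
S48 starts before S46 ends → S46 and S48 overlap.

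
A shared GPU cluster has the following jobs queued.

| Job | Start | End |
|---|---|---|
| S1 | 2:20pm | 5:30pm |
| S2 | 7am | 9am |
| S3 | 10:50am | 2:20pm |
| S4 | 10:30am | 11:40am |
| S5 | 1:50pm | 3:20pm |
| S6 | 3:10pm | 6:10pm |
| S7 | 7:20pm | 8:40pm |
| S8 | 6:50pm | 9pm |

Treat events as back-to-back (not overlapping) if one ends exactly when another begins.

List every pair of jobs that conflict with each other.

S1 & S5, S1 & S6, S3 & S4, S3 & S5, S5 & S6, S7 & S8

Check each pair: they overlap iff neither finishes before the other starts.
Sorted by start: S2, S4, S3, S5, S1, S6, S8, S7.
S4 starts after S2 ends, so nothing later overlaps S2 either.
S3 starts before S4 ends → S4 and S3 overlap.
S5 starts after S4 ends, so nothing later overlaps S4 either.
S5 starts before S3 ends → S3 and S5 overlap.
S1 starts exactly when S3 ends (back-to-back, no overlap), so nothing later overlaps S3 either.
S1 starts before S5 ends → S5 and S1 overlap.
S6 starts before S5 ends → S5 and S6 overlap.
S8 starts after S5 ends, so nothing later overlaps S5 either.
S6 starts before S1 ends → S1 and S6 overlap.
S8 starts after S1 ends, so nothing later overlaps S1 either.
S8 starts after S6 ends, so nothing later overlaps S6 either.
S7 starts before S8 ends → S8 and S7 overlap.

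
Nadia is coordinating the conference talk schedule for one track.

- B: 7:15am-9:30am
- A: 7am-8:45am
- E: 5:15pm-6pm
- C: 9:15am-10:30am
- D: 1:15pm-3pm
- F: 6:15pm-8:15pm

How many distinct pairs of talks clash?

2

Sorted by start: A, B, C, D, E, F.
B starts before A ends → A and B overlap.
C starts after A ends, so A has no further overlaps.
C starts before B ends → B and C overlap.
D starts after B ends, so B has no further overlaps.
D starts after C ends, so C has no further overlaps.
E starts after D ends, so D has no further overlaps.
F starts after E ends.
Overlapping pairs: A & B, B & C — 2 in total.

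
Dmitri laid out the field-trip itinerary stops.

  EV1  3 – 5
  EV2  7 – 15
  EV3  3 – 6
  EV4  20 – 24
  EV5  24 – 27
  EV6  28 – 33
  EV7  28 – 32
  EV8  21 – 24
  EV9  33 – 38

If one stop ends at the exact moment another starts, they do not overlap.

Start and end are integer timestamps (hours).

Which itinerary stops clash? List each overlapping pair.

Two intervals overlap when each starts before the other ends.
Sorted by start: EV1, EV3, EV2, EV4, EV8, EV5, EV6, EV7, EV9.
EV3 starts before EV1 ends → EV1 and EV3 overlap.
EV2 starts after EV1 ends; EV1 is clear from here.
EV2 starts after EV3 ends; EV3 is clear from here.
EV4 starts after EV2 ends; EV2 is clear from here.
EV8 starts before EV4 ends → EV4 and EV8 overlap.
EV5 starts exactly when EV4 ends (back-to-back, no overlap); EV4 is clear from here.
EV5 starts exactly when EV8 ends (back-to-back, no overlap); EV8 is clear from here.
EV6 starts after EV5 ends; EV5 is clear from here.
EV7 starts before EV6 ends → EV6 and EV7 overlap.
EV9 starts exactly when EV6 ends (back-to-back, no overlap).
EV9 starts after EV7 ends.

EV1 & EV3, EV4 & EV8, EV6 & EV7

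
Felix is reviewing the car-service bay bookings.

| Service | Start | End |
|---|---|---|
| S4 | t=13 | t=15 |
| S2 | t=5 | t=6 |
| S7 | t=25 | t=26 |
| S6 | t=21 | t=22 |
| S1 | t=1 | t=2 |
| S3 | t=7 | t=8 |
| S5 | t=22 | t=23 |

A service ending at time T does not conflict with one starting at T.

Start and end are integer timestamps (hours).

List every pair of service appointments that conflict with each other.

Two intervals overlap when each starts before the other ends.
Sorted by start: S1, S2, S3, S4, S6, S5, S7.
S2 starts after S1 ends; S1 is clear from here.
S3 starts after S2 ends; S2 is clear from here.
S4 starts after S3 ends; S3 is clear from here.
S6 starts after S4 ends; S4 is clear from here.
S5 starts exactly when S6 ends (back-to-back, no overlap); S6 is clear from here.
S7 starts after S5 ends.

no overlapping pairs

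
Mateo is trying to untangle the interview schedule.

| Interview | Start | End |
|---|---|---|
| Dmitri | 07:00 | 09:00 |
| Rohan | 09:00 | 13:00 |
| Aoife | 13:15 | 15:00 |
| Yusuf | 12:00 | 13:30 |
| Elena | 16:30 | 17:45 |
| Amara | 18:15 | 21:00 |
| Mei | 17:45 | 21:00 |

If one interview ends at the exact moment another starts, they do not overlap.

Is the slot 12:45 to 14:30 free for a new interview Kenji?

Dmitri: ends 09:00 at or before Kenji starts 12:45 → clear.
Rohan: starts 09:00 before Kenji ends 14:30, and ends 13:00 after Kenji starts 12:45 → overlap.
Yusuf: starts 12:00 before Kenji ends 14:30, and ends 13:30 after Kenji starts 12:45 → overlap.
Aoife: starts 13:15 before Kenji ends 14:30, and ends 15:00 after Kenji starts 12:45 → overlap.
Elena: starts 16:30 at or after Kenji ends 14:30 → clear.
Mei: starts 17:45 at or after Kenji ends 14:30 → clear.
Amara: starts 18:15 at or after Kenji ends 14:30 → clear.
Kenji overlaps Rohan, Aoife, Yusuf.

No — it overlaps Aoife, Rohan, Yusuf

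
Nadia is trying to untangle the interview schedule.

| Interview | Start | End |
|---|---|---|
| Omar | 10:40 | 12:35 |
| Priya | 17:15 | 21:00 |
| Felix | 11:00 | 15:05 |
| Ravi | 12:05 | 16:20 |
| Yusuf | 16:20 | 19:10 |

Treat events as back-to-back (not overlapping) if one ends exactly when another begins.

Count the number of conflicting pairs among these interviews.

4

Sorted by start: Omar, Felix, Ravi, Yusuf, Priya.
Felix starts before Omar ends → Omar and Felix overlap.
Ravi starts before Omar ends → Omar and Ravi overlap.
Yusuf starts after Omar ends, so Omar has no further overlaps.
Ravi starts before Felix ends → Felix and Ravi overlap.
Yusuf starts after Felix ends, so Felix has no further overlaps.
Yusuf starts exactly when Ravi ends (back-to-back, no overlap), so Ravi has no further overlaps.
Priya starts before Yusuf ends → Yusuf and Priya overlap.
Overlapping pairs: Felix & Omar, Felix & Ravi, Omar & Ravi, Priya & Yusuf — 4 in total.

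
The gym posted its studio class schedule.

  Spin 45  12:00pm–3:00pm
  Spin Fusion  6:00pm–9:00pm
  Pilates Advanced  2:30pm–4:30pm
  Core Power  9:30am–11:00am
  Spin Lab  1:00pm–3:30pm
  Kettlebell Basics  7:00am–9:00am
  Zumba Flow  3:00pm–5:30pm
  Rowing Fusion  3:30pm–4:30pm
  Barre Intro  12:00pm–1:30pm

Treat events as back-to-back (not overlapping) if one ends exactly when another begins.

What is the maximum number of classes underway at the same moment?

3

Sweep the timeline, counting +1 at each start and −1 at each end (ends before starts at a tie):
7:00am start Kettlebell Basics → 1
9:00am end Kettlebell Basics → 0
9:30am start Core Power → 1
11:00am end Core Power → 0
12:00pm start Barre Intro → 1
12:00pm start Spin 45 → 2
1:00pm start Spin Lab → 3
1:30pm end Barre Intro → 2
2:30pm start Pilates Advanced → 3
3:00pm end Spin 45 → 2
3:00pm start Zumba Flow → 3
3:30pm end Spin Lab → 2
3:30pm start Rowing Fusion → 3
4:30pm end Pilates Advanced → 2
4:30pm end Rowing Fusion → 1
5:30pm end Zumba Flow → 0
6:00pm start Spin Fusion → 1
9:00pm end Spin Fusion → 0
Peak is 3, at 1:00pm (Barre Intro, Spin 45, Spin Lab).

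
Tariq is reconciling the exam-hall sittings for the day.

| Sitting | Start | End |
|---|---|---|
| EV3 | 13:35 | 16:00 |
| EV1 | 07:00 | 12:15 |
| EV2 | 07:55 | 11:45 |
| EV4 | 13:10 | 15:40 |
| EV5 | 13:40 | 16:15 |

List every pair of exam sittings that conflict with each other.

EV1 & EV2, EV3 & EV4, EV3 & EV5, EV4 & EV5

Check each pair: they overlap iff neither finishes before the other starts.
Sorted by start: EV1, EV2, EV4, EV3, EV5.
EV2 starts before EV1 ends → EV1 and EV2 overlap.
EV4 starts after EV1 ends — done with EV1.
EV4 starts after EV2 ends — done with EV2.
EV3 starts before EV4 ends → EV4 and EV3 overlap.
EV5 starts before EV4 ends → EV4 and EV5 overlap.
EV5 starts before EV3 ends → EV3 and EV5 overlap.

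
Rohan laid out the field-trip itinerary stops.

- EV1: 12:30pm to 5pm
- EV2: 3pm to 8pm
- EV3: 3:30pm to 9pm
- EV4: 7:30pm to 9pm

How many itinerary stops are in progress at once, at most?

3

Walk through starts and ends in time order (an end at T is processed before a start at T):
12:30pm start EV1 → 1
3pm start EV2 → 2
3:30pm start EV3 → 3
5pm end EV1 → 2
7:30pm start EV4 → 3
8pm end EV2 → 2
9pm end EV3 → 1
9pm end EV4 → 0
Peak is 3, at 3:30pm (EV1, EV2, EV3).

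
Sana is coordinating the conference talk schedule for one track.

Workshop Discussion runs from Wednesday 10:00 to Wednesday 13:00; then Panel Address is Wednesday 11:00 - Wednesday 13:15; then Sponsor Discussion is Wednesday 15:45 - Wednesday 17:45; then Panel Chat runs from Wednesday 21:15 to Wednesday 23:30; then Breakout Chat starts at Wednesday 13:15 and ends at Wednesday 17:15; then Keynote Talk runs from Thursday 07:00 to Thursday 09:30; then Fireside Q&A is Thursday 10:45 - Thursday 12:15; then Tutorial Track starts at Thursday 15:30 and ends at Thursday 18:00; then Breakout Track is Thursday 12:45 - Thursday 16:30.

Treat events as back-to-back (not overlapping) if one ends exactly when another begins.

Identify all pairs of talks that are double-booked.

Two intervals overlap when each starts before the other ends.
Sorted by start: Workshop Discussion, Panel Address, Breakout Chat, Sponsor Discussion, Panel Chat, Keynote Talk, Fireside Q&A, Breakout Track, Tutorial Track.
Panel Address starts before Workshop Discussion ends → Workshop Discussion and Panel Address overlap.
Breakout Chat starts after Workshop Discussion ends, so Workshop Discussion has no further overlaps.
Breakout Chat starts exactly when Panel Address ends (back-to-back, no overlap), so Panel Address has no further overlaps.
Sponsor Discussion starts before Breakout Chat ends → Breakout Chat and Sponsor Discussion overlap.
Panel Chat starts after Breakout Chat ends, so Breakout Chat has no further overlaps.
Panel Chat starts after Sponsor Discussion ends, so Sponsor Discussion has no further overlaps.
Keynote Talk starts after Panel Chat ends, so Panel Chat has no further overlaps.
Fireside Q&A starts after Keynote Talk ends, so Keynote Talk has no further overlaps.
Breakout Track starts after Fireside Q&A ends, so Fireside Q&A has no further overlaps.
Tutorial Track starts before Breakout Track ends → Breakout Track and Tutorial Track overlap.

Breakout Chat & Sponsor Discussion, Breakout Track & Tutorial Track, Panel Address & Workshop Discussion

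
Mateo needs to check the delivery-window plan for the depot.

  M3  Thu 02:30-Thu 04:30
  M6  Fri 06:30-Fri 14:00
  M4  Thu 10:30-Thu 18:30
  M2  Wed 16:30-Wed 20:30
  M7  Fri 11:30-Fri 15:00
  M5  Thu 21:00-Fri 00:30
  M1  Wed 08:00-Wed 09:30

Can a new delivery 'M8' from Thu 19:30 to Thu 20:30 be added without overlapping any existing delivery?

Yes — the slot is free

M1: ends Wed 09:30 at or before M8 starts Thu 19:30 → clear.
M2: ends Wed 20:30 at or before M8 starts Thu 19:30 → clear.
M3: ends Thu 04:30 at or before M8 starts Thu 19:30 → clear.
M4: ends Thu 18:30 at or before M8 starts Thu 19:30 → clear.
M5: starts Thu 21:00 at or after M8 ends Thu 20:30 → clear.
M6: starts Fri 06:30 at or after M8 ends Thu 20:30 → clear.
M7: starts Fri 11:30 at or after M8 ends Thu 20:30 → clear.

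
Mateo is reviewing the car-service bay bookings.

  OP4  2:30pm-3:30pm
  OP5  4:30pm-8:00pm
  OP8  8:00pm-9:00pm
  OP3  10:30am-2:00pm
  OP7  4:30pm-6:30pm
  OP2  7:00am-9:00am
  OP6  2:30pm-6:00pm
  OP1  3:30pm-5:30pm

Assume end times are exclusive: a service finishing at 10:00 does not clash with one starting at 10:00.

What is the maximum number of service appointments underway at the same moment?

Sort all start/end points and keep a running count:
7:00am start OP2 → 1
9:00am end OP2 → 0
10:30am start OP3 → 1
2:00pm end OP3 → 0
2:30pm start OP4 → 1
2:30pm start OP6 → 2
3:30pm end OP4 → 1
3:30pm start OP1 → 2
4:30pm start OP5 → 3
4:30pm start OP7 → 4
5:30pm end OP1 → 3
6:00pm end OP6 → 2
6:30pm end OP7 → 1
8:00pm end OP5 → 0
8:00pm start OP8 → 1
9:00pm end OP8 → 0
Peak is 4, at 4:30pm (OP1, OP5, OP6, OP7).

4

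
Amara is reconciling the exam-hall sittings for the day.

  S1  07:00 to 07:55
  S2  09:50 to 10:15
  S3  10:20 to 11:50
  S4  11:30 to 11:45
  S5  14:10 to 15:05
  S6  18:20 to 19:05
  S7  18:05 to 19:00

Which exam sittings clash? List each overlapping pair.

Sorted by start: S1, S2, S3, S4, S5, S7, S6.
S2 starts after S1 ends; S1 is clear from here.
S3 starts after S2 ends; S2 is clear from here.
S4 starts before S3 ends → S3 and S4 overlap.
S5 starts after S3 ends; S3 is clear from here.
S5 starts after S4 ends; S4 is clear from here.
S7 starts after S5 ends; S5 is clear from here.
S6 starts before S7 ends → S7 and S6 overlap.

S3 & S4, S6 & S7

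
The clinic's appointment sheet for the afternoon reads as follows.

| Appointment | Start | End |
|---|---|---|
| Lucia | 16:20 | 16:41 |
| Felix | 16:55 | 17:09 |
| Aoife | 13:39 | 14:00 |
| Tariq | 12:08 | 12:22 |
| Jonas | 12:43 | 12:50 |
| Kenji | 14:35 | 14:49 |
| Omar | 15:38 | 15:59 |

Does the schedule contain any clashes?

Sorted by start: Tariq, Jonas, Aoife, Kenji, Omar, Lucia, Felix.
Jonas starts after Tariq ends, so Tariq has no further overlaps.
Aoife starts after Jonas ends, so Jonas has no further overlaps.
Kenji starts after Aoife ends, so Aoife has no further overlaps.
Omar starts after Kenji ends, so Kenji has no further overlaps.
Lucia starts after Omar ends, so Omar has no further overlaps.
Felix starts after Lucia ends.
Every pair is clear; the schedule has no overlaps.

No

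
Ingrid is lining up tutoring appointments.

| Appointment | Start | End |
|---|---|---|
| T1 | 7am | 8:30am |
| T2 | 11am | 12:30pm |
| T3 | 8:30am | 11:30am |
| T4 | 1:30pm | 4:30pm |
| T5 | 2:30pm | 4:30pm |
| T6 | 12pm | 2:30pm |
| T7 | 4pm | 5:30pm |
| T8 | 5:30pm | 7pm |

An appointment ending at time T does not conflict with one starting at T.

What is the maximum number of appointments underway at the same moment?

Sort all start/end points and keep a running count:
7am start T1 → 1
8:30am end T1 → 0
8:30am start T3 → 1
11am start T2 → 2
11:30am end T3 → 1
12pm start T6 → 2
12:30pm end T2 → 1
1:30pm start T4 → 2
2:30pm end T6 → 1
2:30pm start T5 → 2
4pm start T7 → 3
4:30pm end T4 → 2
4:30pm end T5 → 1
5:30pm end T7 → 0
5:30pm start T8 → 1
7pm end T8 → 0
Peak is 3, at 4pm (T4, T5, T7).

3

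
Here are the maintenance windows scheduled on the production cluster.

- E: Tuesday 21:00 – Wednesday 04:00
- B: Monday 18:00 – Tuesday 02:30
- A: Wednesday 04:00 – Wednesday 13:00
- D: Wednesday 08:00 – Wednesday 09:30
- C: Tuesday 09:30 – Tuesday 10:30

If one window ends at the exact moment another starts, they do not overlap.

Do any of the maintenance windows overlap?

Sorted by start: B, C, E, A, D.
C starts after B ends, so nothing later overlaps B either.
E starts after C ends, so nothing later overlaps C either.
A starts exactly when E ends (back-to-back, no overlap), so nothing later overlaps E either.
D starts before A ends → A and D overlap.
That's a conflict, so the schedule is not conflict-free.

Yes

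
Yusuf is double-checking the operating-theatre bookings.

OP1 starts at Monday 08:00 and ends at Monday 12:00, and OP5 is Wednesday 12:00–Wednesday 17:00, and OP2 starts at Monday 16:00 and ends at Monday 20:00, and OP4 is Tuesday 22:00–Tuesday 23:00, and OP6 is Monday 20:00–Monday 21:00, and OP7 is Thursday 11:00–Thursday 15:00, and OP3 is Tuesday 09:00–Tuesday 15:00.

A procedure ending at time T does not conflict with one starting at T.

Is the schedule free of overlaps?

Yes

Check each pair: they overlap iff neither finishes before the other starts.
Sorted by start: OP1, OP2, OP6, OP3, OP4, OP5, OP7.
OP2 starts after OP1 ends, so nothing later overlaps OP1 either.
OP6 starts exactly when OP2 ends (back-to-back, no overlap), so nothing later overlaps OP2 either.
OP3 starts after OP6 ends, so nothing later overlaps OP6 either.
OP4 starts after OP3 ends, so nothing later overlaps OP3 either.
OP5 starts after OP4 ends, so nothing later overlaps OP4 either.
OP7 starts after OP5 ends.
Every pair is clear; the schedule has no overlaps.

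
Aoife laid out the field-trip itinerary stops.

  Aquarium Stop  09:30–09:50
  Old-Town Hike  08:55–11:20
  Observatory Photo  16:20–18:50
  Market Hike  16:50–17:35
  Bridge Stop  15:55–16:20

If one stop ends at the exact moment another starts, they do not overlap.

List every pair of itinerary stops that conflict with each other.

Aquarium Stop & Old-Town Hike, Market Hike & Observatory Photo

Sorted by start: Old-Town Hike, Aquarium Stop, Bridge Stop, Observatory Photo, Market Hike.
Aquarium Stop starts before Old-Town Hike ends → Old-Town Hike and Aquarium Stop overlap.
Bridge Stop starts after Old-Town Hike ends — done with Old-Town Hike.
Bridge Stop starts after Aquarium Stop ends — done with Aquarium Stop.
Observatory Photo starts exactly when Bridge Stop ends (back-to-back, no overlap) — done with Bridge Stop.
Market Hike starts before Observatory Photo ends → Observatory Photo and Market Hike overlap.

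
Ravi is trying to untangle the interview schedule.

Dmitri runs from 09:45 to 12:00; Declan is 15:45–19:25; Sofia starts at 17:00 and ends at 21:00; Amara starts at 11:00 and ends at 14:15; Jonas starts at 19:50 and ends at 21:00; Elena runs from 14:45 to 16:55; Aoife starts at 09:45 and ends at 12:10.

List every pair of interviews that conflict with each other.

Amara & Aoife, Amara & Dmitri, Aoife & Dmitri, Declan & Elena, Declan & Sofia, Jonas & Sofia

Check each pair: they overlap iff neither finishes before the other starts.
Sorted by start: Dmitri, Aoife, Amara, Elena, Declan, Sofia, Jonas.
Aoife starts before Dmitri ends → Dmitri and Aoife overlap.
Amara starts before Dmitri ends → Dmitri and Amara overlap.
Elena starts after Dmitri ends, so nothing later overlaps Dmitri either.
Amara starts before Aoife ends → Aoife and Amara overlap.
Elena starts after Aoife ends, so nothing later overlaps Aoife either.
Elena starts after Amara ends, so nothing later overlaps Amara either.
Declan starts before Elena ends → Elena and Declan overlap.
Sofia starts after Elena ends, so nothing later overlaps Elena either.
Sofia starts before Declan ends → Declan and Sofia overlap.
Jonas starts after Declan ends.
Jonas starts before Sofia ends → Sofia and Jonas overlap.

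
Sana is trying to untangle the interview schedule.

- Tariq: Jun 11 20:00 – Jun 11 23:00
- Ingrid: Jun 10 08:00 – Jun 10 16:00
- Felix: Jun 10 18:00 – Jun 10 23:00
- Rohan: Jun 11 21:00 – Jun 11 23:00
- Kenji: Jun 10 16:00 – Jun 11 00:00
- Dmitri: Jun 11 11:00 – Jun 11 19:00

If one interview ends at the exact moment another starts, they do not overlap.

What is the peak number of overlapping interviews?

Walk through starts and ends in time order (an end at T is processed before a start at T):
Jun 10 08:00 start Ingrid → 1
Jun 10 16:00 end Ingrid → 0
Jun 10 16:00 start Kenji → 1
Jun 10 18:00 start Felix → 2
Jun 10 23:00 end Felix → 1
Jun 11 00:00 end Kenji → 0
Jun 11 11:00 start Dmitri → 1
Jun 11 19:00 end Dmitri → 0
Jun 11 20:00 start Tariq → 1
Jun 11 21:00 start Rohan → 2
Jun 11 23:00 end Rohan → 1
Jun 11 23:00 end Tariq → 0
Peak is 2, at Jun 10 18:00 (Felix, Kenji).

2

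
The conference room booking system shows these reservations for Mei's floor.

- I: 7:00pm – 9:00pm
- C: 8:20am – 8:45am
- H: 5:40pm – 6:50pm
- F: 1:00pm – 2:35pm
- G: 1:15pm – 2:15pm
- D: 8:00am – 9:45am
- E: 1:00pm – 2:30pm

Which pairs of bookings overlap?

Sorted by start: D, C, E, F, G, H, I.
C starts before D ends → D and C overlap.
E starts after D ends; D is clear from here.
E starts after C ends; C is clear from here.
F starts before E ends → E and F overlap.
G starts before E ends → E and G overlap.
H starts after E ends; E is clear from here.
G starts before F ends → F and G overlap.
H starts after F ends; F is clear from here.
H starts after G ends; G is clear from here.
I starts after H ends.

C & D, E & F, E & G, F & G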